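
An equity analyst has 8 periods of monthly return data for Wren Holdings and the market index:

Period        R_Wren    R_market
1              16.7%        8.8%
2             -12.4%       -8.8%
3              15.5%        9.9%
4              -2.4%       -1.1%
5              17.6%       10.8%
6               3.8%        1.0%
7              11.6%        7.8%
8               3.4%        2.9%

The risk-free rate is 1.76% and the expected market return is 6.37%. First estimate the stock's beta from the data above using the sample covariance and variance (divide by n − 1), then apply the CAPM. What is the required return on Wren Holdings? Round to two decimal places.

Mean R_i = (16.7 − 12.4 + 15.5 − 2.4 + 17.6 + 3.8 + 11.6 + 3.4) / 8 = 6.7250%
Mean R_m = (8.8 − 8.8 + 9.9 − 1.1 + 10.8 + 1.0 + 7.8 + 2.9) / 8 = 3.9125%
Σ(R_i − R̄_i)(R_m − R̄_m) = 495.8975  ⇒  Cov = 495.8975 / 7 = 70.8425
Σ(R_m − R̄_m)² = 318.5288  ⇒  Var(R_m) = 318.5288 / 7 = 45.5041
β = Cov / Var(R_m) = 70.8425 / 45.5041 = 1.5568
MRP = 6.37% − 1.76% = 4.61%
E(R) = R_f + β × MRP = 1.76% + 1.5568 × 4.61% = 8.94%

8.94%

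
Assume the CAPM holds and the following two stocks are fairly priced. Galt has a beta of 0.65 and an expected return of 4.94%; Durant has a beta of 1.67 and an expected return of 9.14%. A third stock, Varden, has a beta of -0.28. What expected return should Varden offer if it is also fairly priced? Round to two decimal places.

MRP (SML slope) = (9.14% − 4.94%) / (1.67 − 0.65) = 4.20% / 1.02 = 4.1176%
R_f (intercept) = 4.94% − 0.65 × 4.1176% = 2.2636%
E(R_Varden) = R_f + β × MRP = 2.2636% + -0.28 × 4.1176% = 1.11%

1.11%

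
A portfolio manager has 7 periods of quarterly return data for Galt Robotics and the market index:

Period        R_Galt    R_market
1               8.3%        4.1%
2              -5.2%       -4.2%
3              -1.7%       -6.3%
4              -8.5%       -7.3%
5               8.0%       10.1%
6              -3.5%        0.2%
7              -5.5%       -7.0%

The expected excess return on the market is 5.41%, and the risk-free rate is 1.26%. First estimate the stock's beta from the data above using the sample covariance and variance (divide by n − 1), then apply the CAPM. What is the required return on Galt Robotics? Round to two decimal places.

6.10%

Mean R_i = (8.3 − 5.2 − 1.7 − 8.5 + 8.0 − 3.5 − 5.5) / 7 = -1.1571%
Mean R_m = (4.1 − 4.2 − 6.3 − 7.3 + 10.1 + 0.2 − 7.0) / 7 = -1.4857%
Σ(R_i − R̄_i)(R_m − R̄_m) = 235.1957  ⇒  Cov = 235.1957 / 6 = 39.1993
Σ(R_m − R̄_m)² = 263.0286  ⇒  Var(R_m) = 263.0286 / 6 = 43.8381
β = Cov / Var(R_m) = 39.1993 / 43.8381 = 0.8942
E(R) = R_f + β × MRP = 1.26% + 0.8942 × 5.41% = 6.10%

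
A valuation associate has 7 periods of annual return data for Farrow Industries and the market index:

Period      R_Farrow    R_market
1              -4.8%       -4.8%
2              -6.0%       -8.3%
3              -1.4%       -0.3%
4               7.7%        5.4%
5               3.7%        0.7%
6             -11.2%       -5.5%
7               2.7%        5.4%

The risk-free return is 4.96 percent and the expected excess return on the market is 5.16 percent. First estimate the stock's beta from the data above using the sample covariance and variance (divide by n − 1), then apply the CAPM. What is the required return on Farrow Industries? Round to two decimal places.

10.43%

Mean R_i = (-4.8 − 6.0 − 1.4 + 7.7 + 3.7 − 11.2 + 2.7) / 7 = -1.3286%
Mean R_m = (-4.8 − 8.3 − 0.3 + 5.4 + 0.7 − 5.5 + 5.4) / 7 = -1.0571%
Σ(R_i − R̄_i)(R_m − R̄_m) = 183.7786  ⇒  Cov = 183.7786 / 6 = 30.6298
Σ(R_m − R̄_m)² = 173.2571  ⇒  Var(R_m) = 173.2571 / 6 = 28.8762
β = Cov / Var(R_m) = 30.6298 / 28.8762 = 1.0607
E(R) = R_f + β × MRP = 4.96% + 1.0607 × 5.16% = 10.43%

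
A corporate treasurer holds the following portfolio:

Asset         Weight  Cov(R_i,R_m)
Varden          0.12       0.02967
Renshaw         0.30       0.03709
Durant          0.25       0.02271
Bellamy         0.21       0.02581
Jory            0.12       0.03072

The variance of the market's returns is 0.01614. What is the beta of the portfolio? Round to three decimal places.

1.826

β_Varden = 0.02967 / 0.01614 = 1.8383
β_Renshaw = 0.03709 / 0.01614 = 2.2980
β_Durant = 0.02271 / 0.01614 = 1.4071
β_Bellamy = 0.02581 / 0.01614 = 1.5991
β_Jory = 0.03072 / 0.01614 = 1.9033
β_P = Σ w_i β_i = 0.12×1.8383 + 0.30×2.2980 + 0.25×1.4071 + 0.21×1.5991 + 0.12×1.9033 = 1.8260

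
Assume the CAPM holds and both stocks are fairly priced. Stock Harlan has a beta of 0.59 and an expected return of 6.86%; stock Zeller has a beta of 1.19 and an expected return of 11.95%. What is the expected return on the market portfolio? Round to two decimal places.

10.34%

Both satisfy E(R) = R_f + β·MRP, so the slope of the SML is
MRP = (11.95% − 6.86%) / (1.19 − 0.59) = 5.09% / 0.60 = 8.4833%
R_f = E(R_Harlan) − β_Harlan·MRP = 6.86% − 0.59 × 8.4833% = 1.8549%
E(R_m) = R_f + MRP = 1.8549% + 8.4833% = 10.34%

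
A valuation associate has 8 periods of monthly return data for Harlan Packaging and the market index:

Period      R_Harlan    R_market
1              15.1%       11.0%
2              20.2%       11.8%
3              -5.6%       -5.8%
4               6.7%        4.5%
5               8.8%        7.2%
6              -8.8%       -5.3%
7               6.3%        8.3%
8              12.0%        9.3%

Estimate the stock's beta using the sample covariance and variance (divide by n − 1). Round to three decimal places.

1.358

Mean R_i = (15.1 + 20.2 − 5.6 + 6.7 + 8.8 − 8.8 + 6.3 + 12.0) / 8 = 6.8375%
Mean R_m = (11.0 + 11.8 − 5.8 + 4.5 + 7.2 − 5.3 + 8.3 + 9.3) / 8 = 5.1250%
Σ(R_i − R̄_i)(R_m − R̄_m) = 460.6425  ⇒  Cov = 460.6425 / 7 = 65.8061
Σ(R_m − R̄_m)² = 339.3150  ⇒  Var(R_m) = 339.3150 / 7 = 48.4736
β = Cov / Var(R_m) = 65.8061 / 48.4736 = 1.3576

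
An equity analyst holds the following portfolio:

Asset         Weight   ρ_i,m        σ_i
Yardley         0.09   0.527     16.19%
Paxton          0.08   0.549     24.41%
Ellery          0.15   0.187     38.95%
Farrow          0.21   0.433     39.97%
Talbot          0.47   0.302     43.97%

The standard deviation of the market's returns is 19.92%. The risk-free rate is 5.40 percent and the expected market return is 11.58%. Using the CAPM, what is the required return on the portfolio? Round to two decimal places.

9.37%

β_Yardley = 0.527 × 16.19% / 19.92% = 0.4283
β_Paxton = 0.549 × 24.41% / 19.92% = 0.6727
β_Ellery = 0.187 × 38.95% / 19.92% = 0.3656
β_Farrow = 0.433 × 39.97% / 19.92% = 0.8688
β_Talbot = 0.302 × 43.97% / 19.92% = 0.6666
β_P = Σ w_i β_i = 0.09×0.4283 + 0.08×0.6727 + 0.15×0.3656 + 0.21×0.8688 + 0.47×0.6666 = 0.6430
MRP = 11.58% − 5.40% = 6.18%
E(R_P) = R_f + β_P × MRP = 5.40% + 0.6430 × 6.18% = 9.37%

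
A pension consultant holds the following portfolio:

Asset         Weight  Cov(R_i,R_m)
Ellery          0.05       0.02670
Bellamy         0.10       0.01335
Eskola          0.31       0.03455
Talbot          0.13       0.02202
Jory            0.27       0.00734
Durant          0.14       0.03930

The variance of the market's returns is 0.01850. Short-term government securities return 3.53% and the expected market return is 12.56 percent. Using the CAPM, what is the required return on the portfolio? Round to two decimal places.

β_Ellery = 0.02670 / 0.01850 = 1.4432
β_Bellamy = 0.01335 / 0.01850 = 0.7216
β_Eskola = 0.03455 / 0.01850 = 1.8676
β_Talbot = 0.02202 / 0.01850 = 1.1903
β_Jory = 0.00734 / 0.01850 = 0.3968
β_Durant = 0.03930 / 0.01850 = 2.1243
β_P = Σ w_i β_i = 0.05×1.4432 + 0.10×0.7216 + 0.31×1.8676 + 0.13×1.1903 + 0.27×0.3968 + 0.14×2.1243 = 1.2826
MRP = 12.56% − 3.53% = 9.03%
E(R_P) = R_f + β_P × MRP = 3.53% + 1.2826 × 9.03% = 15.11%

15.11%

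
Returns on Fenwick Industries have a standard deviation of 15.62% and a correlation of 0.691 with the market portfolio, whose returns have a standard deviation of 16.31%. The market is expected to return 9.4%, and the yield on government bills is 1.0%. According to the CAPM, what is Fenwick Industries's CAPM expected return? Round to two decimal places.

6.56%

β = ρ × σ_i / σ_m = 0.691 × 15.62% / 16.31% = 0.6618
MRP = 9.4% − 1.0% = 8.40%
E(R) = 1.0% + 0.6618 × 8.4% = 6.56%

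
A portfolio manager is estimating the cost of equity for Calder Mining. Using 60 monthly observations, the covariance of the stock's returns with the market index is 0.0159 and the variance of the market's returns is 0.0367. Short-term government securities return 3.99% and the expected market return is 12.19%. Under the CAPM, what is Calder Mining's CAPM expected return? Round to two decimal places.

β = Cov(R_i, R_m) / Var(R_m) = 0.0159 / 0.0367 = 0.4332
MRP = 12.19% − 3.99% = 8.20%
E(R) = R_f + β × MRP = 3.99% + 0.4332 × 8.20% = 7.54%

7.54%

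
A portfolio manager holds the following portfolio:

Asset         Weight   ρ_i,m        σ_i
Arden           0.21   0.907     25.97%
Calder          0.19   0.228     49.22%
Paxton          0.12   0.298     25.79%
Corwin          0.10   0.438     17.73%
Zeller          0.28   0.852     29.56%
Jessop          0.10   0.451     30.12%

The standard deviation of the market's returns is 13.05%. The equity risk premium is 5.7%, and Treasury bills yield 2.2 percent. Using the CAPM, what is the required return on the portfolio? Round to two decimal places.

β_Arden = 0.907 × 25.97% / 13.05% = 1.8050
β_Calder = 0.228 × 49.22% / 13.05% = 0.8599
β_Paxton = 0.298 × 25.79% / 13.05% = 0.5889
β_Corwin = 0.438 × 17.73% / 13.05% = 0.5951
β_Zeller = 0.852 × 29.56% / 13.05% = 1.9299
β_Jessop = 0.451 × 30.12% / 13.05% = 1.0409
β_P = Σ w_i β_i = 0.21×1.8050 + 0.19×0.8599 + 0.12×0.5889 + 0.10×0.5951 + 0.28×1.9299 + 0.10×1.0409 = 1.3171
E(R_P) = R_f + β_P × MRP = 2.2% + 1.3171 × 5.7% = 9.71%

9.71%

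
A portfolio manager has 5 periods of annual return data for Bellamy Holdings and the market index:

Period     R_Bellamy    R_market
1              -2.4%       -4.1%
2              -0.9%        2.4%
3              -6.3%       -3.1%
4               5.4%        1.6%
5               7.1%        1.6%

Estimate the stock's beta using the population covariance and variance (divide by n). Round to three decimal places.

1.309

Mean R_i = (-2.4 − 0.9 − 6.3 + 5.4 + 7.1) / 5 = 0.5800%
Mean R_m = (-4.1 + 2.4 − 3.1 + 1.6 + 1.6) / 5 = -0.3200%
Σ(R_i − R̄_i)(R_m − R̄_m) = 48.1380  ⇒  Cov = 48.1380 / 5 = 9.6276
Σ(R_m − R̄_m)² = 36.7880  ⇒  Var(R_m) = 36.7880 / 5 = 7.3576
β = Cov / Var(R_m) = 9.6276 / 7.3576 = 1.3085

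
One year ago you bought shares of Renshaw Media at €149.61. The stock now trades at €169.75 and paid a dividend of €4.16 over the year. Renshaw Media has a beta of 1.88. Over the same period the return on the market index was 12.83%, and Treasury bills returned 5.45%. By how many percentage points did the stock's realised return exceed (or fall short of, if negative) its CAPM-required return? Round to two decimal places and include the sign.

Realised HPR = (P1 + D1 − P0) / P0 = (169.75 + 4.16 − 149.61) / 149.61 = 24.30 / 149.61 = 16.2422%
MRP = 12.83% − 5.45% = 7.38%
CAPM required = R_f + β·MRP = 5.45% + 1.88 × 7.38% = 19.3244%
α = realised − required = 16.2422% − 19.3244% = -3.08%

-3.08%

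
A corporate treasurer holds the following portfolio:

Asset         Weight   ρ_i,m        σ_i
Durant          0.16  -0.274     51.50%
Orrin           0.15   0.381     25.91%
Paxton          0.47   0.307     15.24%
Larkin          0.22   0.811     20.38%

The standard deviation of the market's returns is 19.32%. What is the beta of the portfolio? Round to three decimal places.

β_Durant = -0.274 × 51.50% / 19.32% = -0.7304
β_Orrin = 0.381 × 25.91% / 19.32% = 0.5110
β_Paxton = 0.307 × 15.24% / 19.32% = 0.2422
β_Larkin = 0.811 × 20.38% / 19.32% = 0.8555
β_P = Σ w_i β_i = 0.16×-0.7304 + 0.15×0.5110 + 0.47×0.2422 + 0.22×0.8555 = 0.2618

0.262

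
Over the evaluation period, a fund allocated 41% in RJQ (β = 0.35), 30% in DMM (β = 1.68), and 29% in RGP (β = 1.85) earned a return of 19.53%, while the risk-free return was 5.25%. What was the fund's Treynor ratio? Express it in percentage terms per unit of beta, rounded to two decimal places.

12.06%

β_P = 0.41×0.35 + 0.30×1.68 + 0.29×1.85 = 1.1840
Treynor = (R_P − R_f) / β_P = (19.53% − 5.25%) / 1.1840 = 14.28% / 1.1840 = 12.06%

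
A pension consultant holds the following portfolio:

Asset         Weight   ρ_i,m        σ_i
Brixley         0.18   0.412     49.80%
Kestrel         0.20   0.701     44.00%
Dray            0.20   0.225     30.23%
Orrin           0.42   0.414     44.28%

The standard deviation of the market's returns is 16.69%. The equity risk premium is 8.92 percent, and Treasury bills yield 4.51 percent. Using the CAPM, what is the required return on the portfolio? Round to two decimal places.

β_Brixley = 0.412 × 49.80% / 16.69% = 1.2293
β_Kestrel = 0.701 × 44.00% / 16.69% = 1.8481
β_Dray = 0.225 × 30.23% / 16.69% = 0.4075
β_Orrin = 0.414 × 44.28% / 16.69% = 1.0984
β_P = Σ w_i β_i = 0.18×1.2293 + 0.20×1.8481 + 0.20×0.4075 + 0.42×1.0984 = 1.1337
E(R_P) = R_f + β_P × MRP = 4.51% + 1.1337 × 8.92% = 14.62%

14.62%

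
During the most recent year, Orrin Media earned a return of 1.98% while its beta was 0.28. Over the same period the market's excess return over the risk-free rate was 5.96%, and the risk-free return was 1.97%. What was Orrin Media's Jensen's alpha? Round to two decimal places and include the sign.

-1.66%

CAPM benchmark = R_f + β(R_m − R_f) = 1.97% + 0.28 × 5.96% = 3.6388%
α = actual − benchmark = 1.98% − 3.6388% = -1.66%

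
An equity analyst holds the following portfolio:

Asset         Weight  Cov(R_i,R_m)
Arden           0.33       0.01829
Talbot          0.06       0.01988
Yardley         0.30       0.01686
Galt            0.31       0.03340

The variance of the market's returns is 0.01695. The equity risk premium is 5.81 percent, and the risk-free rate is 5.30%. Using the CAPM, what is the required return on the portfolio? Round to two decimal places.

β_Arden = 0.01829 / 0.01695 = 1.0791
β_Talbot = 0.01988 / 0.01695 = 1.1729
β_Yardley = 0.01686 / 0.01695 = 0.9947
β_Galt = 0.03340 / 0.01695 = 1.9705
β_P = Σ w_i β_i = 0.33×1.0791 + 0.06×1.1729 + 0.30×0.9947 + 0.31×1.9705 = 1.3357
E(R_P) = R_f + β_P × MRP = 5.30% + 1.3357 × 5.81% = 13.06%

13.06%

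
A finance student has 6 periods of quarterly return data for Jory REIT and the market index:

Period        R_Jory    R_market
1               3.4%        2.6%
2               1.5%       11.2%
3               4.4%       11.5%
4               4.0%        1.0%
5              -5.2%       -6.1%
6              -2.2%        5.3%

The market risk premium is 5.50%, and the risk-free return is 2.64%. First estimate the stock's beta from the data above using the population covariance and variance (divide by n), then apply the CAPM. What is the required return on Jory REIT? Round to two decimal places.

4.50%

Mean R_i = (3.4 + 1.5 + 4.4 + 4.0 − 5.2 − 2.2) / 6 = 0.9833%
Mean R_m = (2.6 + 11.2 + 11.5 + 1.0 − 6.1 + 5.3) / 6 = 4.2500%
Σ(R_i − R̄_i)(R_m − R̄_m) = 75.2250  ⇒  Cov = 75.2250 / 6 = 12.5375
Σ(R_m − R̄_m)² = 222.3750  ⇒  Var(R_m) = 222.3750 / 6 = 37.0625
β = Cov / Var(R_m) = 12.5375 / 37.0625 = 0.3383
E(R) = R_f + β × MRP = 2.64% + 0.3383 × 5.50% = 4.50%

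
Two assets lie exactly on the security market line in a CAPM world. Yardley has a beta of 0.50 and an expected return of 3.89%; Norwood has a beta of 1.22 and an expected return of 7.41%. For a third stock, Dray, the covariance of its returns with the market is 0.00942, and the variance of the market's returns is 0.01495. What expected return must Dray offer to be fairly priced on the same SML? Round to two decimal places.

4.53%

MRP = (7.41% − 3.89%) / (1.22 − 0.50) = 4.8889%
R_f = 3.89% − 0.50 × 4.8889% = 1.4456%
β_Dray = Cov / Var(R_m) = 0.00942 / 0.01495 = 0.6301
E(R_Dray) = R_f + β × MRP = 1.4456% + 0.6301 × 4.8889% = 4.53%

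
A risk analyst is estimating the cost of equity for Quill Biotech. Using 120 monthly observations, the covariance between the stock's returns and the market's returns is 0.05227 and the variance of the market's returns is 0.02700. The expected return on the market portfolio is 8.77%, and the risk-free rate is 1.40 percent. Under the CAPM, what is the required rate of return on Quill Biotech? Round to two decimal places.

15.67%

β = Cov(R_i, R_m) / Var(R_m) = 0.05227 / 0.02700 = 1.9359
MRP = 8.77% − 1.40% = 7.37%
E(R) = R_f + β × MRP = 1.40% + 1.9359 × 7.37% = 15.67%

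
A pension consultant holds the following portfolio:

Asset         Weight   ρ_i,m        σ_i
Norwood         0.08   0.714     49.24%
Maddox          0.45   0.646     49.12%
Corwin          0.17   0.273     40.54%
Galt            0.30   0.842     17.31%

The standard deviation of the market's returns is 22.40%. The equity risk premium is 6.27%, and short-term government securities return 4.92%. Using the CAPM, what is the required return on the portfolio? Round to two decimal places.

11.45%

β_Norwood = 0.714 × 49.24% / 22.40% = 1.5695
β_Maddox = 0.646 × 49.12% / 22.40% = 1.4166
β_Corwin = 0.273 × 40.54% / 22.40% = 0.4941
β_Galt = 0.842 × 17.31% / 22.40% = 0.6507
β_P = Σ w_i β_i = 0.08×1.5695 + 0.45×1.4166 + 0.17×0.4941 + 0.30×0.6507 = 1.0422
E(R_P) = R_f + β_P × MRP = 4.92% + 1.0422 × 6.27% = 11.45%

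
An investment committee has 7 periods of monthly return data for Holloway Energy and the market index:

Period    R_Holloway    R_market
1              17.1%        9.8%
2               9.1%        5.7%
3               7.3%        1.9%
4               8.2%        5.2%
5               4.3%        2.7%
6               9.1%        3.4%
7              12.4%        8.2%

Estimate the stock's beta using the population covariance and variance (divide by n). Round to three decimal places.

Mean R_i = (17.1 + 9.1 + 7.3 + 8.2 + 4.3 + 9.1 + 12.4) / 7 = 9.6429%
Mean R_m = (9.8 + 5.7 + 1.9 + 5.2 + 2.7 + 3.4 + 8.2) / 7 = 5.2714%
Σ(R_i − R̄_i)(R_m − R̄_m) = 64.3686  ⇒  Cov = 64.3686 / 7 = 9.1955
Σ(R_m − R̄_m)² = 50.7543  ⇒  Var(R_m) = 50.7543 / 7 = 7.2506
β = Cov / Var(R_m) = 9.1955 / 7.2506 = 1.2682

1.268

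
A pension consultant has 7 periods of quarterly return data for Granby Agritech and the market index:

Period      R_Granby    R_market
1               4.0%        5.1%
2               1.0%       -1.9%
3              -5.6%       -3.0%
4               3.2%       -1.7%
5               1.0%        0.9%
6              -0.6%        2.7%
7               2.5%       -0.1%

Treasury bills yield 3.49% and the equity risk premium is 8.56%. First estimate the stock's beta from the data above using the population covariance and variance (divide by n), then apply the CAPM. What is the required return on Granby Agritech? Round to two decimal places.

Mean R_i = (4.0 + 1.0 − 5.6 + 3.2 + 1.0 − 0.6 + 2.5) / 7 = 0.7857%
Mean R_m = (5.1 − 1.9 − 3.0 − 1.7 + 0.9 + 2.7 − 0.1) / 7 = 0.2857%
Σ(R_i − R̄_i)(R_m − R̄_m) = 27.3186  ⇒  Cov = 27.3186 / 7 = 3.9027
Σ(R_m − R̄_m)² = 49.0486  ⇒  Var(R_m) = 49.0486 / 7 = 7.0069
β = Cov / Var(R_m) = 3.9027 / 7.0069 = 0.5570
E(R) = R_f + β × MRP = 3.49% + 0.5570 × 8.56% = 8.26%

8.26%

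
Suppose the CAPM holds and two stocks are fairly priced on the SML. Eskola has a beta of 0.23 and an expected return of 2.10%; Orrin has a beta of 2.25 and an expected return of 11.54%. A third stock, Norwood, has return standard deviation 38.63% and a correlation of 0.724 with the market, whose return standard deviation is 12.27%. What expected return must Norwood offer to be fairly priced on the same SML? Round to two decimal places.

MRP = (11.54% − 2.10%) / (2.25 − 0.23) = 4.6733%
R_f = 2.10% − 0.23 × 4.6733% = 1.0251%
β_Norwood = ρ·σ_i/σ_m = 0.724 × 38.63 / 12.27 = 2.2794
E(R_Norwood) = R_f + β × MRP = 1.0251% + 2.2794 × 4.6733% = 11.68%

11.68%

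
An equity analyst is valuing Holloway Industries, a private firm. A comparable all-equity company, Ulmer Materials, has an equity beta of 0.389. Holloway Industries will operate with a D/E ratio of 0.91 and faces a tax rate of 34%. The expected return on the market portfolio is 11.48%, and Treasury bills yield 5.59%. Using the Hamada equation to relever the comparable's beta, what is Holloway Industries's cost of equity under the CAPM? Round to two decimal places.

9.26%

β_L = β_U × [1 + (1 − t)(D/E)] = 0.389 × [1 + (1 − 0.34) × 0.91]
    = 0.389 × [1 + 0.66 × 0.91] = 0.389 × 1.6006 = 0.6226
MRP = 11.48% − 5.59% = 5.89%
E(R) = R_f + β_L × MRP = 5.59% + 0.6226 × 5.89% = 9.26%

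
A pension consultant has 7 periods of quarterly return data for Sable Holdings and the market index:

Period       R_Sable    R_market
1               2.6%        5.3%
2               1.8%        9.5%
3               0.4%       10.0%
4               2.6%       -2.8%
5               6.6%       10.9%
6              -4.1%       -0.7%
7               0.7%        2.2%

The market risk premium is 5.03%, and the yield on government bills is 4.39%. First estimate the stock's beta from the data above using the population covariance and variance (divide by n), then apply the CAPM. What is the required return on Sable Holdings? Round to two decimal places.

Mean R_i = (2.6 + 1.8 + 0.4 + 2.6 + 6.6 − 4.1 + 0.7) / 7 = 1.5143%
Mean R_m = (5.3 + 9.5 + 10.0 − 2.8 + 10.9 − 0.7 + 2.2) / 7 = 4.9143%
Σ(R_i − R̄_i)(R_m − R̄_m) = 51.8586  ⇒  Cov = 51.8586 / 7 = 7.4084
Σ(R_m − R̄_m)² = 181.2686  ⇒  Var(R_m) = 181.2686 / 7 = 25.8955
β = Cov / Var(R_m) = 7.4084 / 25.8955 = 0.2861
E(R) = R_f + β × MRP = 4.39% + 0.2861 × 5.03% = 5.83%

5.83%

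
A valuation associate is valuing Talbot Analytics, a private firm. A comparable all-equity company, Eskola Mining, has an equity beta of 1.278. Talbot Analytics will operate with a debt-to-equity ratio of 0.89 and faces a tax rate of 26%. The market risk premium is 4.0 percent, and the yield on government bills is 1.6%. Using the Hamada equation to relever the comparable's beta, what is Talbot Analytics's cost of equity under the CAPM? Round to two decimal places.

10.08%

β_L = β_U × [1 + (1 − t)(D/E)] = 1.278 × [1 + (1 − 0.26) × 0.89]
    = 1.278 × [1 + 0.74 × 0.89] = 1.278 × 1.6586 = 2.1197
E(R) = R_f + β_L × MRP = 1.6% + 2.1197 × 4.0% = 10.08%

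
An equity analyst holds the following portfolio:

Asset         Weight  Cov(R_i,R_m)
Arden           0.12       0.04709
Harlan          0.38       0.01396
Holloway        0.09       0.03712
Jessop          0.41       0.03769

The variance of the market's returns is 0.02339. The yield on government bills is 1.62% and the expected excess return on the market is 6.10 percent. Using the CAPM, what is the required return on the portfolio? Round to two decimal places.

9.38%

β_Arden = 0.04709 / 0.02339 = 2.0133
β_Harlan = 0.01396 / 0.02339 = 0.5968
β_Holloway = 0.03712 / 0.02339 = 1.5870
β_Jessop = 0.03769 / 0.02339 = 1.6114
β_P = Σ w_i β_i = 0.12×2.0133 + 0.38×0.5968 + 0.09×1.5870 + 0.41×1.6114 = 1.2719
E(R_P) = R_f + β_P × MRP = 1.62% + 1.2719 × 6.10% = 9.38%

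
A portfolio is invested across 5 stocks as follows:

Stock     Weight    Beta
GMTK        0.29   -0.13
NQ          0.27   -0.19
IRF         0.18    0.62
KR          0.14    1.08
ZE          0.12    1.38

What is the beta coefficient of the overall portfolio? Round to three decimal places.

0.339

β_P = Σ w_i β_i = 0.29×-0.13 + 0.27×-0.19 + 0.18×0.62 + 0.14×1.08 + 0.12×1.38 = 0.3394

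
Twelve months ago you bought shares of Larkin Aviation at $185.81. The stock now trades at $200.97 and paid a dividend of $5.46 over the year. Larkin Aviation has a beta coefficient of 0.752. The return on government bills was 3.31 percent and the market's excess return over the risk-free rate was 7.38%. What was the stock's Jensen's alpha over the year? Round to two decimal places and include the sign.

+2.24%

Realised HPR = (P1 + D1 − P0) / P0 = (200.97 + 5.46 − 185.81) / 185.81 = 20.62 / 185.81 = 11.0974%
CAPM required = R_f + β·MRP = 3.31% + 0.752 × 7.38% = 8.85976%
α = realised − required = 11.0974% − 8.85976% = +2.24%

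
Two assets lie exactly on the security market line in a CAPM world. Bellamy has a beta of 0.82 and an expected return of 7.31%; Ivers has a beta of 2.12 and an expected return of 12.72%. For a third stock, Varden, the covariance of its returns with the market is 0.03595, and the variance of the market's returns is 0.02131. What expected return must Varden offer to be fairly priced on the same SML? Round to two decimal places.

MRP = (12.72% − 7.31%) / (2.12 − 0.82) = 4.1615%
R_f = 7.31% − 0.82 × 4.1615% = 3.8976%
β_Varden = Cov / Var(R_m) = 0.03595 / 0.02131 = 1.6870
E(R_Varden) = R_f + β × MRP = 3.8976% + 1.6870 × 4.1615% = 10.92%

10.92%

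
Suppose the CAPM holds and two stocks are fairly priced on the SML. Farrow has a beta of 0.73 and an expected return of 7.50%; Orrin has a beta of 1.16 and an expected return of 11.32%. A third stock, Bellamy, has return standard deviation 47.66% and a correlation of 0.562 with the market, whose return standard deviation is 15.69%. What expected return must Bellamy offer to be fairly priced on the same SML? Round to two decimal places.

16.18%

MRP = (11.32% − 7.50%) / (1.16 − 0.73) = 8.8837%
R_f = 7.50% − 0.73 × 8.8837% = 1.0149%
β_Bellamy = ρ·σ_i/σ_m = 0.562 × 47.66 / 15.69 = 1.7071
E(R_Bellamy) = R_f + β × MRP = 1.0149% + 1.7071 × 8.8837% = 16.18%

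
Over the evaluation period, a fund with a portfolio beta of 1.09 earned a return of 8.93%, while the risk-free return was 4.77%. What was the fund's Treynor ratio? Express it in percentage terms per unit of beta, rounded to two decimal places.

3.82%

Treynor = (R_P − R_f) / β_P = (8.93% − 4.77%) / 1.0900 = 4.16% / 1.0900 = 3.82%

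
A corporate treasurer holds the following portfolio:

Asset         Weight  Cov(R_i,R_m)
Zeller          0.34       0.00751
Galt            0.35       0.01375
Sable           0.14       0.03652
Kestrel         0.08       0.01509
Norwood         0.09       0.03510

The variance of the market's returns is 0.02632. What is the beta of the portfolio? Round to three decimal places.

β_Zeller = 0.00751 / 0.02632 = 0.2853
β_Galt = 0.01375 / 0.02632 = 0.5224
β_Sable = 0.03652 / 0.02632 = 1.3875
β_Kestrel = 0.01509 / 0.02632 = 0.5733
β_Norwood = 0.03510 / 0.02632 = 1.3336
β_P = Σ w_i β_i = 0.34×0.2853 + 0.35×0.5224 + 0.14×1.3875 + 0.08×0.5733 + 0.09×1.3336 = 0.6400

0.640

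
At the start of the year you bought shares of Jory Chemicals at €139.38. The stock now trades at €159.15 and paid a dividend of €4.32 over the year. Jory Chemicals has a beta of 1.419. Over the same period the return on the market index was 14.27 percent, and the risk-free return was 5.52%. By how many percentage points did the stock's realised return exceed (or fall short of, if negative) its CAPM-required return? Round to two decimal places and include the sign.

-0.65%

Realised HPR = (P1 + D1 − P0) / P0 = (159.15 + 4.32 − 139.38) / 139.38 = 24.09 / 139.38 = 17.2837%
MRP = 14.27% − 5.52% = 8.75%
CAPM required = R_f + β·MRP = 5.52% + 1.419 × 8.75% = 17.93625%
α = realised − required = 17.2837% − 17.93625% = -0.65%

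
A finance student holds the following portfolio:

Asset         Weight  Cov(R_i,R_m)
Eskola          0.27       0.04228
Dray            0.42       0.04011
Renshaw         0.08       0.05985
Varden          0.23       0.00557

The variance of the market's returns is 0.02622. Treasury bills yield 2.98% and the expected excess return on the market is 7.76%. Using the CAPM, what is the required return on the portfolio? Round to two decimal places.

β_Eskola = 0.04228 / 0.02622 = 1.6125
β_Dray = 0.04011 / 0.02622 = 1.5297
β_Renshaw = 0.05985 / 0.02622 = 2.2826
β_Varden = 0.00557 / 0.02622 = 0.2124
β_P = Σ w_i β_i = 0.27×1.6125 + 0.42×1.5297 + 0.08×2.2826 + 0.23×0.2124 = 1.3093
E(R_P) = R_f + β_P × MRP = 2.98% + 1.3093 × 7.76% = 13.14%

13.14%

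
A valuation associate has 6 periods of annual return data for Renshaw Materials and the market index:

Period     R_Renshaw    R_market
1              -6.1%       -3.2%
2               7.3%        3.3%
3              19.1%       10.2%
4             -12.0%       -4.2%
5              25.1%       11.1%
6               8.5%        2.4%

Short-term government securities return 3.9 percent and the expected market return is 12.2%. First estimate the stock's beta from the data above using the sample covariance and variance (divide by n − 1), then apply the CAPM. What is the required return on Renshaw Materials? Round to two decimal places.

21.92%

Mean R_i = (-6.1 + 7.3 + 19.1 − 12.0 + 25.1 + 8.5) / 6 = 6.9833%
Mean R_m = (-3.2 + 3.3 + 10.2 − 4.2 + 11.1 + 2.4) / 6 = 3.2667%
Σ(R_i − R̄_i)(R_m − R̄_m) = 450.9667  ⇒  Cov = 450.9667 / 5 = 90.1933
Σ(R_m − R̄_m)² = 207.7533  ⇒  Var(R_m) = 207.7533 / 5 = 41.5507
β = Cov / Var(R_m) = 90.1933 / 41.5507 = 2.1707
MRP = 12.2% − 3.9% = 8.30%
E(R) = R_f + β × MRP = 3.9% + 2.1707 × 8.3% = 21.92%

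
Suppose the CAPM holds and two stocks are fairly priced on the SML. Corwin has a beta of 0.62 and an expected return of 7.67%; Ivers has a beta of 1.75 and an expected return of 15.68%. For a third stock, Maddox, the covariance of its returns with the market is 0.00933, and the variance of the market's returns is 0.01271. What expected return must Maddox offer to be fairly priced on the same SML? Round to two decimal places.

8.48%

MRP = (15.68% − 7.67%) / (1.75 − 0.62) = 7.0885%
R_f = 7.67% − 0.62 × 7.0885% = 3.2751%
β_Maddox = Cov / Var(R_m) = 0.00933 / 0.01271 = 0.7341
E(R_Maddox) = R_f + β × MRP = 3.2751% + 0.7341 × 7.0885% = 8.48%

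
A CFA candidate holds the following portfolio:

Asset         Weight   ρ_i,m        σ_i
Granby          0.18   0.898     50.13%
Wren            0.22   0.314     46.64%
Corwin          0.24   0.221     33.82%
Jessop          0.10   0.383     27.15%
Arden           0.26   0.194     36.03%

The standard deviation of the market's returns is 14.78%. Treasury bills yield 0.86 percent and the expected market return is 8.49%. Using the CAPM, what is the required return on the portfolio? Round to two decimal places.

9.11%

β_Granby = 0.898 × 50.13% / 14.78% = 3.0458
β_Wren = 0.314 × 46.64% / 14.78% = 0.9909
β_Corwin = 0.221 × 33.82% / 14.78% = 0.5057
β_Jessop = 0.383 × 27.15% / 14.78% = 0.7035
β_Arden = 0.194 × 36.03% / 14.78% = 0.4729
β_P = Σ w_i β_i = 0.18×3.0458 + 0.22×0.9909 + 0.24×0.5057 + 0.10×0.7035 + 0.26×0.4729 = 1.0809
MRP = 8.49% − 0.86% = 7.63%
E(R_P) = R_f + β_P × MRP = 0.86% + 1.0809 × 7.63% = 9.11%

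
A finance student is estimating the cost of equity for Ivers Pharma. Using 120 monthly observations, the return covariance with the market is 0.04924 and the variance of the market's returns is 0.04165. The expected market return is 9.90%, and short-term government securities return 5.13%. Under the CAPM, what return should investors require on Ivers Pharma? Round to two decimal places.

β = Cov(R_i, R_m) / Var(R_m) = 0.04924 / 0.04165 = 1.1822
MRP = 9.90% − 5.13% = 4.77%
E(R) = R_f + β × MRP = 5.13% + 1.1822 × 4.77% = 10.77%

10.77%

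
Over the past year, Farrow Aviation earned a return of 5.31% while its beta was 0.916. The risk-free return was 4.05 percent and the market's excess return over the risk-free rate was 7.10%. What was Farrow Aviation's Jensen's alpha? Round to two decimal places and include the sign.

-5.24%

CAPM benchmark = R_f + β(R_m − R_f) = 4.05% + 0.916 × 7.10% = 10.55360%
α = actual − benchmark = 5.31% − 10.55360% = -5.24%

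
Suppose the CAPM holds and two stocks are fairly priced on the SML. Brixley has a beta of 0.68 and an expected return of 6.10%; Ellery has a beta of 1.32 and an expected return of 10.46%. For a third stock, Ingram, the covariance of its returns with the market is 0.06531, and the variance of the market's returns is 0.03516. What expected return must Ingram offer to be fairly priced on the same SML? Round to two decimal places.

14.12%

MRP = (10.46% − 6.10%) / (1.32 − 0.68) = 6.8125%
R_f = 6.10% − 0.68 × 6.8125% = 1.4675%
β_Ingram = Cov / Var(R_m) = 0.06531 / 0.03516 = 1.8575
E(R_Ingram) = R_f + β × MRP = 1.4675% + 1.8575 × 6.8125% = 14.12%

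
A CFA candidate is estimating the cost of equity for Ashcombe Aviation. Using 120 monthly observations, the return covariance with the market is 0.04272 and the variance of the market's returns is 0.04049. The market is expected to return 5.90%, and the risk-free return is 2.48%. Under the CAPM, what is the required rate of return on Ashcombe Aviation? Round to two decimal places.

6.09%

β = Cov(R_i, R_m) / Var(R_m) = 0.04272 / 0.04049 = 1.0551
MRP = 5.90% − 2.48% = 3.42%
E(R) = R_f + β × MRP = 2.48% + 1.0551 × 3.42% = 6.09%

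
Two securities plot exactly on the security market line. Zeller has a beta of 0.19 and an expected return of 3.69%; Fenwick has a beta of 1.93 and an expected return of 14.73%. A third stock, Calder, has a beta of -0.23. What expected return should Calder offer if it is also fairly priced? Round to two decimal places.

MRP (SML slope) = (14.73% − 3.69%) / (1.93 − 0.19) = 11.04% / 1.74 = 6.3448%
R_f (intercept) = 3.69% − 0.19 × 6.3448% = 2.4845%
E(R_Calder) = R_f + β × MRP = 2.4845% + -0.23 × 6.3448% = 1.03%

1.03%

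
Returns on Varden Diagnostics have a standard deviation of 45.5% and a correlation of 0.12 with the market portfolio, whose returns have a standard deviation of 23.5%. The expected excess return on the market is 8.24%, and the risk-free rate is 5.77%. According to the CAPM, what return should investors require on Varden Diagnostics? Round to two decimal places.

β = ρ × σ_i / σ_m = 0.12 × 45.5% / 23.5% = 0.2323
E(R) = 5.77% + 0.2323 × 8.24% = 7.68%

7.68%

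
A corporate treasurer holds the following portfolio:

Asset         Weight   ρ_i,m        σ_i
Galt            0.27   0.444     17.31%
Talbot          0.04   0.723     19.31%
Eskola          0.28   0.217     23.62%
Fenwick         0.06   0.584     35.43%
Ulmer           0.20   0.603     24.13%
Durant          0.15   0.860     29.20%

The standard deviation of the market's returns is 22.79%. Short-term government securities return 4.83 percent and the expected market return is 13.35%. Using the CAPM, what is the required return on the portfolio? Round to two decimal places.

β_Galt = 0.444 × 17.31% / 22.79% = 0.3372
β_Talbot = 0.723 × 19.31% / 22.79% = 0.6126
β_Eskola = 0.217 × 23.62% / 22.79% = 0.2249
β_Fenwick = 0.584 × 35.43% / 22.79% = 0.9079
β_Ulmer = 0.603 × 24.13% / 22.79% = 0.6385
β_Durant = 0.860 × 29.20% / 22.79% = 1.1019
β_P = Σ w_i β_i = 0.27×0.3372 + 0.04×0.6126 + 0.28×0.2249 + 0.06×0.9079 + 0.20×0.6385 + 0.15×1.1019 = 0.5260
MRP = 13.35% − 4.83% = 8.52%
E(R_P) = R_f + β_P × MRP = 4.83% + 0.5260 × 8.52% = 9.31%

9.31%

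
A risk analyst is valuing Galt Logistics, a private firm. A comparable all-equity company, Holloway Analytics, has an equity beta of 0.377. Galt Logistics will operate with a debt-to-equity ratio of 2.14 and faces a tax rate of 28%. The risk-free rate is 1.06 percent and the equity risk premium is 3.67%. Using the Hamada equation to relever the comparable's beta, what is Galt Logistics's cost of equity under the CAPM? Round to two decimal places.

β_L = β_U × [1 + (1 − t)(D/E)] = 0.377 × [1 + (1 − 0.28) × 2.14]
    = 0.377 × [1 + 0.72 × 2.14] = 0.377 × 2.5408 = 0.9579
E(R) = R_f + β_L × MRP = 1.06% + 0.9579 × 3.67% = 4.58%

4.58%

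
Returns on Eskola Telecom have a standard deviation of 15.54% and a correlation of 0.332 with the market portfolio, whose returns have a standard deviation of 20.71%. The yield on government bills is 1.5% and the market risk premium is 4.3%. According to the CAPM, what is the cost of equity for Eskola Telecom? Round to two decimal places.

β = ρ × σ_i / σ_m = 0.332 × 15.54% / 20.71% = 0.2491
E(R) = 1.5% + 0.2491 × 4.3% = 2.57%

2.57%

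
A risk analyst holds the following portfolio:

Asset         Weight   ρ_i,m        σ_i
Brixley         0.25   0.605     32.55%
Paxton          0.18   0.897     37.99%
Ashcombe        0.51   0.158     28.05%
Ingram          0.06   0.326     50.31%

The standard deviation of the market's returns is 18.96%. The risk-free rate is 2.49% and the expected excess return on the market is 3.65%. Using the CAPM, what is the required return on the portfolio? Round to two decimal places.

5.24%

β_Brixley = 0.605 × 32.55% / 18.96% = 1.0386
β_Paxton = 0.897 × 37.99% / 18.96% = 1.7973
β_Ashcombe = 0.158 × 28.05% / 18.96% = 0.2338
β_Ingram = 0.326 × 50.31% / 18.96% = 0.8650
β_P = Σ w_i β_i = 0.25×1.0386 + 0.18×1.7973 + 0.51×0.2338 + 0.06×0.8650 = 0.7543
E(R_P) = R_f + β_P × MRP = 2.49% + 0.7543 × 3.65% = 5.24%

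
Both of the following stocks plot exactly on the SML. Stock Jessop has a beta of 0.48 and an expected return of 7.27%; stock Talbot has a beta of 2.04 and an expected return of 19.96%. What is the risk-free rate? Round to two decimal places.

3.37%

Both satisfy E(R) = R_f + β·MRP, so the slope of the SML is
MRP = (19.96% − 7.27%) / (2.04 − 0.48) = 12.69% / 1.56 = 8.1346%
R_f = E(R_Jessop) − β_Jessop·MRP = 7.27% − 0.48 × 8.1346% = 3.3654%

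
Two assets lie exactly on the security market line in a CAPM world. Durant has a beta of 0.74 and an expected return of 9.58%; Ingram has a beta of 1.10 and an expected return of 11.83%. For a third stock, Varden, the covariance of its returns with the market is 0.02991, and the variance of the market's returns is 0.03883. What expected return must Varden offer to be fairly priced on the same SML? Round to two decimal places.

9.77%

MRP = (11.83% − 9.58%) / (1.10 − 0.74) = 6.2500%
R_f = 9.58% − 0.74 × 6.2500% = 4.9550%
β_Varden = Cov / Var(R_m) = 0.02991 / 0.03883 = 0.7703
E(R_Varden) = R_f + β × MRP = 4.9550% + 0.7703 × 6.2500% = 9.77%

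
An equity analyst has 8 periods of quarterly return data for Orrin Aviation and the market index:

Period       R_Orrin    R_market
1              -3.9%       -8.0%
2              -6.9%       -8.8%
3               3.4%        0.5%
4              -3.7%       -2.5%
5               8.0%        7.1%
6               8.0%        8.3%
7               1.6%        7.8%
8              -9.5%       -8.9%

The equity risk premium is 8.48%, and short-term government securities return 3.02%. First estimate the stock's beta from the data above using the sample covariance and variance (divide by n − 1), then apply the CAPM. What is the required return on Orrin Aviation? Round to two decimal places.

Mean R_i = (-3.9 − 6.9 + 3.4 − 3.7 + 8.0 + 8.0 + 1.6 − 9.5) / 8 = -0.3750%
Mean R_m = (-8.0 − 8.8 + 0.5 − 2.5 + 7.1 + 8.3 + 7.8 − 8.9) / 8 = -0.5625%
Σ(R_i − R̄_i)(R_m − R̄_m) = 321.4125  ⇒  Cov = 321.4125 / 7 = 45.9161
Σ(R_m − R̄_m)² = 404.7588  ⇒  Var(R_m) = 404.7588 / 7 = 57.8227
β = Cov / Var(R_m) = 45.9161 / 57.8227 = 0.7941
E(R) = R_f + β × MRP = 3.02% + 0.7941 × 8.48% = 9.75%

9.75%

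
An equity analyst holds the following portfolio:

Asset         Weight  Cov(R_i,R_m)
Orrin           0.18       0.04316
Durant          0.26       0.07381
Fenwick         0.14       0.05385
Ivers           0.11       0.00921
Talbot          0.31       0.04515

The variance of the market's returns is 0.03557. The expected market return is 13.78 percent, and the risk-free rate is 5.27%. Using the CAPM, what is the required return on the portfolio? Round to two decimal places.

17.11%

β_Orrin = 0.04316 / 0.03557 = 1.2134
β_Durant = 0.07381 / 0.03557 = 2.0751
β_Fenwick = 0.05385 / 0.03557 = 1.5139
β_Ivers = 0.00921 / 0.03557 = 0.2589
β_Talbot = 0.04515 / 0.03557 = 1.2693
β_P = Σ w_i β_i = 0.18×1.2134 + 0.26×2.0751 + 0.14×1.5139 + 0.11×0.2589 + 0.31×1.2693 = 1.3918
MRP = 13.78% − 5.27% = 8.51%
E(R_P) = R_f + β_P × MRP = 5.27% + 1.3918 × 8.51% = 17.11%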